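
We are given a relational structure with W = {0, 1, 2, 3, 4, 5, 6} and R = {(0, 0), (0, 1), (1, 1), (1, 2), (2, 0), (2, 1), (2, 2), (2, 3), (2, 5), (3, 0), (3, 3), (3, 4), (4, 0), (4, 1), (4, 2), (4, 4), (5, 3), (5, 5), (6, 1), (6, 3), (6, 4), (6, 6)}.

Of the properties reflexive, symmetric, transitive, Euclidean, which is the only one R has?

Reflexive: yes — every world is R-related to itself.
Symmetric: no — 0 R 1 but not 1 R 0.
Transitive: no — 0 R 1 and 1 R 2, but not 0 R 2.
Euclidean: no — 2 R 0 and 2 R 3, but not 0 R 3.
Only reflexive holds.

reflexive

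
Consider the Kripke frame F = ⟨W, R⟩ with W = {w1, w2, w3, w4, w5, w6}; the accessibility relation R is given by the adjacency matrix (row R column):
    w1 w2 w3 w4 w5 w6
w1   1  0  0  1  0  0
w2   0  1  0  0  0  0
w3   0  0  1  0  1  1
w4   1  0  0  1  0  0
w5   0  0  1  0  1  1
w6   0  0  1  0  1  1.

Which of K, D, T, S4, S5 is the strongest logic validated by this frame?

S5

Serial (axiom D): yes — every world has a successor (e.g. w1 R w1).
Reflexive (axiom T): yes — every world is R-related to itself.
Transitive (axiom 4): yes — every two-step R-path is closed by a direct edge.
Euclidean (axiom 5): yes — any two successors of a common world are R-related.
So F validates K, D, T, S4, S5. The strongest is S5.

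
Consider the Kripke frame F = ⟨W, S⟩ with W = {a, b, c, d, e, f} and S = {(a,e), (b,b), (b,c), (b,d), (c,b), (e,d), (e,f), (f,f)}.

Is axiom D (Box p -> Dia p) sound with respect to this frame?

The schema D characterises exactly the serial frames.
Serial: no — d has no S-successor.

No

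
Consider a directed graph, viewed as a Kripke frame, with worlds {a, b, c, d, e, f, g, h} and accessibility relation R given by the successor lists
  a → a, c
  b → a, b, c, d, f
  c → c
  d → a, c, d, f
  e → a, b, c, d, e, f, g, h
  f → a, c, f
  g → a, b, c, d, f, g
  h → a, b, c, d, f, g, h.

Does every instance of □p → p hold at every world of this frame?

By correspondence theory, T is valid on a frame iff R is reflexive.
Reflexive: yes — every world is R-related to itself.

Yes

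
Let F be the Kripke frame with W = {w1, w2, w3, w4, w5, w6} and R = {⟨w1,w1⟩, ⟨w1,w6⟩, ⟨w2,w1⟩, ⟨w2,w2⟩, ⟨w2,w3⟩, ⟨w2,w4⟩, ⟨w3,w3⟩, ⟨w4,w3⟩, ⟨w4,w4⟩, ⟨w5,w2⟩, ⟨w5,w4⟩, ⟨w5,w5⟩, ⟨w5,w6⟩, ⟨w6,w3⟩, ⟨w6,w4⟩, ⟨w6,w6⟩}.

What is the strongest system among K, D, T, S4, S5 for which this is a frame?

Serial (axiom D): yes — every world has a successor (e.g. w1 R w1).
Reflexive (axiom T): yes — every world is R-related to itself.
Transitive (axiom 4): no — w1 R w6 and w6 R w3, but not w1 R w3.
Euclidean (axiom 5): no — w2 R w1 and w2 R w3, but not w1 R w3.
So F validates K, D, T; S4 would additionally require R to be transitive. The strongest is T.

T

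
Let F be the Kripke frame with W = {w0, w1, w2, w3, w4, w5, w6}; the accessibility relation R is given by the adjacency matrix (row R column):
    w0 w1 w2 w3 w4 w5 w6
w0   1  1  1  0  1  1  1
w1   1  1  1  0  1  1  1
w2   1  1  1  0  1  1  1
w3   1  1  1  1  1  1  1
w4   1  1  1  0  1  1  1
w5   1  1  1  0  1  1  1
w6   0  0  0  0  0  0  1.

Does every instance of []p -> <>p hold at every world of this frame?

Yes

Axiom D corresponds to the accessibility relation being serial.
Serial: yes — every world has a successor (e.g. w0 R w0).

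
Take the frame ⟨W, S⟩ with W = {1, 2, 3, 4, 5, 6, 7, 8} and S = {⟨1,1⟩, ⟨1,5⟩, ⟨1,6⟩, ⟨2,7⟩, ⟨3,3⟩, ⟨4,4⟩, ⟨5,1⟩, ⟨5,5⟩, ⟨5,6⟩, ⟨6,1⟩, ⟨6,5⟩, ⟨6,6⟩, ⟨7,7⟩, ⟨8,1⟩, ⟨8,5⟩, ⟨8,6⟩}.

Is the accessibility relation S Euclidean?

Euclidean: yes — any two successors of a common world are S-related.

Yes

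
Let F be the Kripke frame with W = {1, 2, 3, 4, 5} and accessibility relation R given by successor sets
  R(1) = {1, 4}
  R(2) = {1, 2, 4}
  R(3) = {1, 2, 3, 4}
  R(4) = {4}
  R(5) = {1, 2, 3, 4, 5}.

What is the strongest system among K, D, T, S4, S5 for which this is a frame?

S4

Serial (axiom D): yes — every world has a successor (e.g. 1 R 1).
Reflexive (axiom T): yes — every world is R-related to itself.
Transitive (axiom 4): yes — every two-step R-path is closed by a direct edge.
Euclidean (axiom 5): no — 2 R 4 and 2 R 1, but not 4 R 1.
So F validates K, D, T, S4; S5 would additionally require R to be Euclidean. The strongest is S4.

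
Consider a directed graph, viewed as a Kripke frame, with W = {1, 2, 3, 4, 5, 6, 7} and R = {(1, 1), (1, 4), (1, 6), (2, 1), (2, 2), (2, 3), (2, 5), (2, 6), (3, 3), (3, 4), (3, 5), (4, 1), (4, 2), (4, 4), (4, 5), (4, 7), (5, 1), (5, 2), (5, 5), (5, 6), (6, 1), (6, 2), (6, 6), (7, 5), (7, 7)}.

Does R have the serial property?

Yes

Serial: yes — every world has a successor (e.g. 1 R 1).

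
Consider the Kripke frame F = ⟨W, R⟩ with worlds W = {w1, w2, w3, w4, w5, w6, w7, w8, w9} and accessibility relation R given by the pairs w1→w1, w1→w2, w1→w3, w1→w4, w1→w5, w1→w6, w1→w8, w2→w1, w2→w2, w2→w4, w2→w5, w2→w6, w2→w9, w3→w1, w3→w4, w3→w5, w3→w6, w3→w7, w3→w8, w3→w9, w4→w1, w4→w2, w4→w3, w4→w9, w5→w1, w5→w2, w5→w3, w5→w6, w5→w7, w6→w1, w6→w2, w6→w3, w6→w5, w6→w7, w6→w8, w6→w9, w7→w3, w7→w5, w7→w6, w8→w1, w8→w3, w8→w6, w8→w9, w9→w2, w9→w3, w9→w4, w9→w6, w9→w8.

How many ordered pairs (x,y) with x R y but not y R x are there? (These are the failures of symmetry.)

R is symmetric; there are no such tuples.

0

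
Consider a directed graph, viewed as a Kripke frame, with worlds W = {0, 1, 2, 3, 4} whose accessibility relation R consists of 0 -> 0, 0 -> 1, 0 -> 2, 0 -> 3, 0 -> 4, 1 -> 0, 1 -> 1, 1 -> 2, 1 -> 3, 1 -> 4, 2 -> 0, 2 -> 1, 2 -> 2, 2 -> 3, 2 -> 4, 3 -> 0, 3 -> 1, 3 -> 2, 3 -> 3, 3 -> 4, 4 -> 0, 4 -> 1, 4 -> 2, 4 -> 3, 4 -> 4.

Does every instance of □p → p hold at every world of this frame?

Yes

Axiom T corresponds to the accessibility relation being reflexive.
Reflexive: yes — every world is R-related to itself.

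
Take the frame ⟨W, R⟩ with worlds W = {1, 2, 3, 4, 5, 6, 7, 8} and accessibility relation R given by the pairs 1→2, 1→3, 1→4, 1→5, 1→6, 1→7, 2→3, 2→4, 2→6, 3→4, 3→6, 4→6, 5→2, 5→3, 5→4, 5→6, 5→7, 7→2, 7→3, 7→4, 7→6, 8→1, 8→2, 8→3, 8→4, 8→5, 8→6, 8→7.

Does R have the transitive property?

Yes

Transitive: yes — every two-step R-path is closed by a direct edge.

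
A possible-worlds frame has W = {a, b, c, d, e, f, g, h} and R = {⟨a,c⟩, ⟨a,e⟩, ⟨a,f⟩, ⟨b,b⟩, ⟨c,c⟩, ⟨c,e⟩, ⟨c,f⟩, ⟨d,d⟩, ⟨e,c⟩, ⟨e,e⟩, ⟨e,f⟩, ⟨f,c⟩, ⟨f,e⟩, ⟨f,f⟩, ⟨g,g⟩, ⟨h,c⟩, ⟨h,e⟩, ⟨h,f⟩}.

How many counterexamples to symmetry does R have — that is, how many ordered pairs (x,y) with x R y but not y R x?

6

Enumerating: (a,c), (a,e), (a,f), (h,c), (h,e), (h,f).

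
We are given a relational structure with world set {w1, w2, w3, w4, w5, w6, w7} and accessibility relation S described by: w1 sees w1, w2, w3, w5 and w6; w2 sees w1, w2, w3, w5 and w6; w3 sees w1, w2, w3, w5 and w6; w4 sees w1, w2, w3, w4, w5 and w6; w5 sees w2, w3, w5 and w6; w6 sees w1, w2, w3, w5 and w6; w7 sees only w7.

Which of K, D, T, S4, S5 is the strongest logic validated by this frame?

Serial (axiom D): yes — every world has a successor (e.g. w1 S w1).
Reflexive (axiom T): yes — every world is S-related to itself.
Transitive (axiom 4): no — w5 S w2 and w2 S w1, but not w5 S w1.
Euclidean (axiom 5): no — w2 S w5 and w2 S w1, but not w5 S w1.
So F validates K, D, T; S4 would additionally require S to be transitive. The strongest is T.

T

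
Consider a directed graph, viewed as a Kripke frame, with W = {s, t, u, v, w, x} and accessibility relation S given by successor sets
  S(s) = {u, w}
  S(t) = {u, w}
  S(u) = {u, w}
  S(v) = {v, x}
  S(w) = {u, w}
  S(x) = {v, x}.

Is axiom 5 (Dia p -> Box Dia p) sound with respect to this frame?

By correspondence theory, 5 is valid on a frame iff S is Euclidean.
Euclidean: yes — any two successors of a common world are S-related.

Yes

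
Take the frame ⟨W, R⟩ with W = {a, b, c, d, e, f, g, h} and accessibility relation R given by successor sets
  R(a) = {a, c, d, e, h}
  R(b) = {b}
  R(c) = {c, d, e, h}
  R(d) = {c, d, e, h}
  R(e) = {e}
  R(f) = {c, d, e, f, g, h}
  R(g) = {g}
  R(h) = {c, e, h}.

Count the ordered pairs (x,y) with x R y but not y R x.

Enumerating: (a,c), (a,d), (a,e), (a,h), (c,e), (d,e), (d,h), (f,c), (f,d), (f,e), (f,g), (f,h), (h,e).

13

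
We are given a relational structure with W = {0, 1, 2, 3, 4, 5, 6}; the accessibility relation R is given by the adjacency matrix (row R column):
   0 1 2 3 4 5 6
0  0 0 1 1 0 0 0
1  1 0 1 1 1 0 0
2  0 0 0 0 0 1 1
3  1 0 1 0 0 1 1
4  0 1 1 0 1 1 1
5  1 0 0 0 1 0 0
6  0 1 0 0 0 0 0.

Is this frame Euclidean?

Euclidean: no — 0 R 2 and 0 R 3, but not 2 R 3.

No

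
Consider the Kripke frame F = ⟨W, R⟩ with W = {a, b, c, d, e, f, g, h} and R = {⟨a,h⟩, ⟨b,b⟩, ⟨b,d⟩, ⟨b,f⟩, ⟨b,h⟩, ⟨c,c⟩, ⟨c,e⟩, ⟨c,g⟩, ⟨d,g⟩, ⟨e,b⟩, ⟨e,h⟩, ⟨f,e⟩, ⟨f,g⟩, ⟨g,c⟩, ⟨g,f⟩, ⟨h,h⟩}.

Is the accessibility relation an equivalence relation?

No

Reflexive: no — a is not related to itself.
Symmetric: no — a R h but not h R a.
Transitive: no — b R d and d R g, but not b R g.
So R is not an equivalence relation.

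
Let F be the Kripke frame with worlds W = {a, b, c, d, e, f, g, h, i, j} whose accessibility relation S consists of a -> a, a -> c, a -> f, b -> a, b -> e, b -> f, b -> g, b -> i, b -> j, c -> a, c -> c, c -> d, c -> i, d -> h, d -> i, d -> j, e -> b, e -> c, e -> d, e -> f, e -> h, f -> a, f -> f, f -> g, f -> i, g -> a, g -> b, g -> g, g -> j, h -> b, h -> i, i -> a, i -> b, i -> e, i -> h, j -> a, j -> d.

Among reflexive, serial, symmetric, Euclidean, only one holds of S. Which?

Reflexive: no — b is not related to itself.
Serial: yes — every world has a successor (e.g. a S a).
Symmetric: no — b S a but not a S b.
Euclidean: no — a S c and a S f, but not c S f.
Only serial holds.

serial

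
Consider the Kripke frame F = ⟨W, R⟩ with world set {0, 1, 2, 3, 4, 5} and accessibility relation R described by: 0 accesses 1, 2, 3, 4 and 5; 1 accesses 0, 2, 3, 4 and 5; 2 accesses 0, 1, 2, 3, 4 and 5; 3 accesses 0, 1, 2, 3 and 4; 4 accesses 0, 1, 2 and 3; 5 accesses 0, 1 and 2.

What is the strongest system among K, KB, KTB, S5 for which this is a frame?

Symmetric (axiom B): yes — every pair in R has its reverse in R.
Reflexive (axiom T): no — 0 is not related to itself.
Euclidean (axiom 5): no — 0 R 3 and 0 R 5, but not 3 R 5.
So F validates K, KB; KTB would additionally require R to be reflexive. The strongest is KB.

KB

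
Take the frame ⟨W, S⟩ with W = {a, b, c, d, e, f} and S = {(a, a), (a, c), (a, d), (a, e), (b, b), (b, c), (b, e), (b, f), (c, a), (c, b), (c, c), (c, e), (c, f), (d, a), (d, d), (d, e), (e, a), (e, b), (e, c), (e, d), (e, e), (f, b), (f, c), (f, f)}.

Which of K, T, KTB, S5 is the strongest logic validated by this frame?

Reflexive (axiom T): yes — every world is S-related to itself.
Symmetric (axiom B): yes — every pair in S has its reverse in S.
Euclidean (axiom 5): no — a S c and a S d, but not c S d.
So F validates K, T, KTB; S5 would additionally require S to be Euclidean. The strongest is KTB.

KTB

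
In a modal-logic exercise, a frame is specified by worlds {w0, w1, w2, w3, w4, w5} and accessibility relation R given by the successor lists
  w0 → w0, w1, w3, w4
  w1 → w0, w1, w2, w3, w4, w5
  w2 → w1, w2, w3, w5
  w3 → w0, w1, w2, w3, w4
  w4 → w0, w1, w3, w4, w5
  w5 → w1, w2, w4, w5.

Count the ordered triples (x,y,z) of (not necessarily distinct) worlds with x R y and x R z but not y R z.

20

Enumerating: (w1,w0,w2), (w1,w0,w5), (w1,w2,w0), (w1,w2,w4), (w1,w3,w5), (w1,w4,w2), (w1,w5,w0), (w1,w5,w3), (w2,w3,w5), (w2,w5,w3), (w3,w0,w2), (w3,w2,w0), … and 8 more.
Total: 20.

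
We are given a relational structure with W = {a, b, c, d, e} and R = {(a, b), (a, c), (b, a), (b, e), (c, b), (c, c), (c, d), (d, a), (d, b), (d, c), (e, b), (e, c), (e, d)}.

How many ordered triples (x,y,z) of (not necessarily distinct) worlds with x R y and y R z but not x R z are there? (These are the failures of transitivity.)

Enumerating: (a,b,a), (a,b,e), (a,c,d), (b,a,b), (b,a,c), (b,e,b), (b,e,c), (b,e,d), (c,b,a), (c,b,e), (c,d,a), (d,b,e), (d,c,d), (e,b,a), (e,b,e), (e,d,a).

16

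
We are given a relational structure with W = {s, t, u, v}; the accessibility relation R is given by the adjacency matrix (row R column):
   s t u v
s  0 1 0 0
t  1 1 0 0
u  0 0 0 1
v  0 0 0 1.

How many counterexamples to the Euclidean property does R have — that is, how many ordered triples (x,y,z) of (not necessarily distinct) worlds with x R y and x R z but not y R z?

1

Enumerating: (t,s,s).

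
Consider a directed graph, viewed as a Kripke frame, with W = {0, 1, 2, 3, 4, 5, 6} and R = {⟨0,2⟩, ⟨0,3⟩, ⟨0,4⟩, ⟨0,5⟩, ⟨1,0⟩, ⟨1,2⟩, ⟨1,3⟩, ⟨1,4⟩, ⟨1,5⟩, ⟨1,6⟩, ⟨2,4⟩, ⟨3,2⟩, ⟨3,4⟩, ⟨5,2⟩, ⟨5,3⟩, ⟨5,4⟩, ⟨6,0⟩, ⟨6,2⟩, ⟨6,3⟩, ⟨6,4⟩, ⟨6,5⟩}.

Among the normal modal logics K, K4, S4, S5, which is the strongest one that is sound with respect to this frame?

Transitive (axiom 4): yes — every two-step R-path is closed by a direct edge.
Reflexive (axiom T): no — 0 is not related to itself.
Euclidean (axiom 5): no — 0 R 2 and 0 R 3, but not 2 R 3.
So F validates K, K4; S4 would additionally require R to be reflexive. The strongest is K4.

K4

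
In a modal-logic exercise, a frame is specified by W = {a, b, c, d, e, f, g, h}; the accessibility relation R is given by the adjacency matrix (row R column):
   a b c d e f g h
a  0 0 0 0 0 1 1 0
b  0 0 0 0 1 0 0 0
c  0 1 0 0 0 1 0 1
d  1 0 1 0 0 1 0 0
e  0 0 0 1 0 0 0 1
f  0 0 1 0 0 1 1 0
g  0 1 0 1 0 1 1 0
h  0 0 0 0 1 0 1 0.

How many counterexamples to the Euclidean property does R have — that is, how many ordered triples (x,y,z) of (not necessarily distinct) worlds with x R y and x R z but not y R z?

Enumerating: (b,e,e), (c,b,b), (c,b,f), (c,b,h), (c,f,b), (c,f,h), (c,h,b), (c,h,f), (c,h,h), (d,a,a), (d,a,c), (d,c,a), … and 21 more.
Total: 33.

33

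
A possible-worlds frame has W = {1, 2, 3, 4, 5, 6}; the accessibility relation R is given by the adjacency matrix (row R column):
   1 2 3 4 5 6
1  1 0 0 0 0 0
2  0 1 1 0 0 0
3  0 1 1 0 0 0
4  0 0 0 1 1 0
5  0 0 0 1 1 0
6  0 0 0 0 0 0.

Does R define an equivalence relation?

Reflexive: no — 6 is not related to itself.
Symmetric: yes — every pair in R has its reverse in R.
Transitive: yes — every two-step R-path is closed by a direct edge.
So R is not an equivalence relation.

No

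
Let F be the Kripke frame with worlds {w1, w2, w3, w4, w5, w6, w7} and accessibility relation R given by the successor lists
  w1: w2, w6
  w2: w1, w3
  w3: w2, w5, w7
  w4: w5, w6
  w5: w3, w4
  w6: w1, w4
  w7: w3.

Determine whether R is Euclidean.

No

Euclidean: no — w1 R w2 and w1 R w6, but not w2 R w6.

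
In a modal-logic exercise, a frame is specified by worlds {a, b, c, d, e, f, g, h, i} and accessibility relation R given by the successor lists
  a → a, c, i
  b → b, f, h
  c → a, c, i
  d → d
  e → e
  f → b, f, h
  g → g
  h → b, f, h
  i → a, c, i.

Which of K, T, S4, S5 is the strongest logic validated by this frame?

S5

Reflexive (axiom T): yes — every world is R-related to itself.
Transitive (axiom 4): yes — every two-step R-path is closed by a direct edge.
Euclidean (axiom 5): yes — any two successors of a common world are R-related.
So F validates K, T, S4, S5. The strongest is S5.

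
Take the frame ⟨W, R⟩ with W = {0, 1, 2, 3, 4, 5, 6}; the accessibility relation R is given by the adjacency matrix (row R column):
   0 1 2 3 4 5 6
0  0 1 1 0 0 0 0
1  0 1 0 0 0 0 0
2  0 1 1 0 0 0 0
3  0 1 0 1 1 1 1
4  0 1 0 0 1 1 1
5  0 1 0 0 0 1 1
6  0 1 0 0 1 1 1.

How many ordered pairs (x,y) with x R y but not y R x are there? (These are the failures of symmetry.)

Enumerating: (0,1), (0,2), (2,1), (3,1), (3,4), (3,5), (3,6), (4,1), (4,5), (5,1), (6,1).

11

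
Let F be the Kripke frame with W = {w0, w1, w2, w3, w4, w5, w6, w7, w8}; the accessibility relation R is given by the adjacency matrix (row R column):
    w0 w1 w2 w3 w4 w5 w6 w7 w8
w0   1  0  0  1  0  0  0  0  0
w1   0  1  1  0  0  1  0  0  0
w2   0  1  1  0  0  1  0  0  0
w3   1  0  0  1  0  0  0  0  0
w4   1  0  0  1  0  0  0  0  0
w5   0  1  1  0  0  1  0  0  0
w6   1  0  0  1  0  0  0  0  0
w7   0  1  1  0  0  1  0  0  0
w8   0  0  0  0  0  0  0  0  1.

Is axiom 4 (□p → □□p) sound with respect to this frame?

Yes

By correspondence theory, 4 is valid on a frame iff R is transitive.
Transitive: yes — every two-step R-path is closed by a direct edge.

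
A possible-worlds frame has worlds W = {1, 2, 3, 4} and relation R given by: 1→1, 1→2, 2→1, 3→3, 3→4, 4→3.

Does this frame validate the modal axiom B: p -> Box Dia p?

The schema B characterises exactly the symmetric frames.
Symmetric: yes — every pair in R has its reverse in R.

Yes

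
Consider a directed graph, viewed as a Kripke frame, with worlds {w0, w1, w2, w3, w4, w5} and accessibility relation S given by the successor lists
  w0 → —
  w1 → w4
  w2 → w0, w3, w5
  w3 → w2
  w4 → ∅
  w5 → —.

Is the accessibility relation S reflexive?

No

Reflexive: no — w0 is not related to itself.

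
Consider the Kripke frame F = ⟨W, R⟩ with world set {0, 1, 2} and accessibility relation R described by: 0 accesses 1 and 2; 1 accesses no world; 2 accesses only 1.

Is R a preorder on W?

No

Reflexive: no — 0 is not related to itself.
Transitive: yes — every two-step R-path is closed by a direct edge.
So R is not a preorder.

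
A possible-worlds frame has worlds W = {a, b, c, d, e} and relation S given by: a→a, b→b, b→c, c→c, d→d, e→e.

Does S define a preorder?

Yes

Reflexive: yes — every world is S-related to itself.
Transitive: yes — every two-step S-path is closed by a direct edge.
So S is a preorder.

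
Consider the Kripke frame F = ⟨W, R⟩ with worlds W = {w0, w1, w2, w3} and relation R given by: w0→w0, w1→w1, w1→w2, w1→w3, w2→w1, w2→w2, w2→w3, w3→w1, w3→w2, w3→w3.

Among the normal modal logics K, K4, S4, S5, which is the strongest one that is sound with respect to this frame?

S5

Transitive (axiom 4): yes — every two-step R-path is closed by a direct edge.
Reflexive (axiom T): yes — every world is R-related to itself.
Euclidean (axiom 5): yes — any two successors of a common world are R-related.
So F validates K, K4, S4, S5. The strongest is S5.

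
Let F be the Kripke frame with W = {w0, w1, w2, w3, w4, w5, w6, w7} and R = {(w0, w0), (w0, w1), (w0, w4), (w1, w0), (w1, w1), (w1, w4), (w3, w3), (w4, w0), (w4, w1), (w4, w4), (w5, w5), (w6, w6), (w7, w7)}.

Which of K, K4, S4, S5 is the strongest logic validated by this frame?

Transitive (axiom 4): yes — every two-step R-path is closed by a direct edge.
Reflexive (axiom T): no — w2 is not related to itself.
Euclidean (axiom 5): yes — any two successors of a common world are R-related.
So F validates K, K4; S4 would additionally require R to be reflexive. The strongest is K4.

K4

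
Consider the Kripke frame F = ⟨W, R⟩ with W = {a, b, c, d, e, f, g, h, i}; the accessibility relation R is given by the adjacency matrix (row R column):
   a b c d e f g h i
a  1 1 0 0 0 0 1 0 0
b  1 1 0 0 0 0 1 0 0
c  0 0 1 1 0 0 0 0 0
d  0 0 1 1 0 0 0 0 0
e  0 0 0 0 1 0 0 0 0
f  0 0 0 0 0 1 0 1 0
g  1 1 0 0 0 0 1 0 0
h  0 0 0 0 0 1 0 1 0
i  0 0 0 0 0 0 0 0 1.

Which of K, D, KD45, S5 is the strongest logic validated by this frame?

S5

Serial (axiom D): yes — every world has a successor (e.g. a R a).
Euclidean (axiom 5): yes — any two successors of a common world are R-related.
Transitive (axiom 4): yes — every two-step R-path is closed by a direct edge.
Reflexive (axiom T): yes — every world is R-related to itself.
So F validates K, D, KD45, S5. The strongest is S5.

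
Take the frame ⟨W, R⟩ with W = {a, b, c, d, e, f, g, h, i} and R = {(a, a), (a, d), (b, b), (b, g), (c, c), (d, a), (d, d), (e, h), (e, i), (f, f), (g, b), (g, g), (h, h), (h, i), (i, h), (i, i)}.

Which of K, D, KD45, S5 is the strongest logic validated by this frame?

Serial (axiom D): yes — every world has a successor (e.g. a R a).
Euclidean (axiom 5): yes — any two successors of a common world are R-related.
Transitive (axiom 4): yes — every two-step R-path is closed by a direct edge.
Reflexive (axiom T): no — e is not related to itself.
So F validates K, D, KD45; S5 would additionally require R to be reflexive. The strongest is KD45.

KD45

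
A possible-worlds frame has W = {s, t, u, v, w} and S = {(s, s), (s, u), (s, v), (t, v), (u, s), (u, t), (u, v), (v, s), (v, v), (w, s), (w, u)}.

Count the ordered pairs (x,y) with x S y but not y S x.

Enumerating: (t,v), (u,t), (u,v), (w,s), (w,u).

5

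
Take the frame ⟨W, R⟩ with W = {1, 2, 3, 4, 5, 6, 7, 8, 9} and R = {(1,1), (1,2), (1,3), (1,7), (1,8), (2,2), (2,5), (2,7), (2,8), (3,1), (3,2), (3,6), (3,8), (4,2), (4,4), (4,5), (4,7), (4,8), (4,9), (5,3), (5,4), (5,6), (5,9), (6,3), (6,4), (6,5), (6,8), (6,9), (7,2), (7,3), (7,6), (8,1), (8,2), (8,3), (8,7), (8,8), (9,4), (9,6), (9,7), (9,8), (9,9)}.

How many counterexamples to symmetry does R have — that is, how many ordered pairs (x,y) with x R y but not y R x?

Enumerating: (1,2), (1,7), (2,5), (3,2), (4,2), (4,7), (4,8), (5,3), (5,9), (6,4), (6,8), (7,3), (7,6), (8,7), (9,7), (9,8).

16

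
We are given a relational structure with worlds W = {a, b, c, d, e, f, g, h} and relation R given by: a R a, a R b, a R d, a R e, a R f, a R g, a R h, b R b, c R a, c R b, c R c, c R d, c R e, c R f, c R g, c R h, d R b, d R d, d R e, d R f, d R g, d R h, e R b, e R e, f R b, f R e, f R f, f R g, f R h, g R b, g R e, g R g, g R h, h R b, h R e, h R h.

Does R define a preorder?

Yes

Reflexive: yes — every world is R-related to itself.
Transitive: yes — every two-step R-path is closed by a direct edge.
So R is a preorder.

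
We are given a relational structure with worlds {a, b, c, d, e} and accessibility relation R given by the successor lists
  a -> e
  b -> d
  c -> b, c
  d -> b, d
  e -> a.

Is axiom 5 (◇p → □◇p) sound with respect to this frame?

No

By correspondence theory, 5 is valid on a frame iff R is Euclidean.
Euclidean: no — a R e and a R e, but not e R e.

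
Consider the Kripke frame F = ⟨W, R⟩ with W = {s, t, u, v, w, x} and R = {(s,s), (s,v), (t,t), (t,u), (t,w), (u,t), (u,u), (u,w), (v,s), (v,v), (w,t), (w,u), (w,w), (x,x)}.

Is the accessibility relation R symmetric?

Symmetric: yes — every pair in R has its reverse in R.

Yes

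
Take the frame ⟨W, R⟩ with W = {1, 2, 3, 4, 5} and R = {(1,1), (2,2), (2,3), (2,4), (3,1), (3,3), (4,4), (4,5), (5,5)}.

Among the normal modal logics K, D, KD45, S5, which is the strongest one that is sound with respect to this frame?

D

Serial (axiom D): yes — every world has a successor (e.g. 1 R 1).
Euclidean (axiom 5): no — 2 R 3 and 2 R 4, but not 3 R 4.
Transitive (axiom 4): no — 2 R 3 and 3 R 1, but not 2 R 1.
Reflexive (axiom T): yes — every world is R-related to itself.
So F validates K, D; KD45 would additionally require R to be Euclidean and transitive. The strongest is D.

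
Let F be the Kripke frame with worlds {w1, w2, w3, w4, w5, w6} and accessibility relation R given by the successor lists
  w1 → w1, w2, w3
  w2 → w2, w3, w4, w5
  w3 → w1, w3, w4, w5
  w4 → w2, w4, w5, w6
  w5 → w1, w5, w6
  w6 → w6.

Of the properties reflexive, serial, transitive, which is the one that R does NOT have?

Reflexive: yes — every world is R-related to itself.
Serial: yes — every world has a successor (e.g. w1 R w1).
Transitive: no — w1 R w2 and w2 R w4, but not w1 R w4.
Only transitive fails.

transitive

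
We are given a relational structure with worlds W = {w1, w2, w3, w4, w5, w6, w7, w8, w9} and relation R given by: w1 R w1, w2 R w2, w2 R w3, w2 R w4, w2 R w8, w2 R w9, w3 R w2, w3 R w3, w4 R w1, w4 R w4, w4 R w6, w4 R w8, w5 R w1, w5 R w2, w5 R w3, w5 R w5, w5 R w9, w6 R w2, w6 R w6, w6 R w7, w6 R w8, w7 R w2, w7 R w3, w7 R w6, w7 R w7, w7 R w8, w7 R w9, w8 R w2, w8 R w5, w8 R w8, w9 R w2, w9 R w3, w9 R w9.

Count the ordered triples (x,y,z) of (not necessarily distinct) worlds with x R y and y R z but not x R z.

28

Enumerating: (w2,w4,w1), (w2,w4,w6), (w2,w8,w5), (w3,w2,w4), (w3,w2,w8), (w3,w2,w9), (w4,w6,w2), (w4,w6,w7), (w4,w8,w2), (w4,w8,w5), (w5,w2,w4), (w5,w2,w8), … and 16 more.
Total: 28.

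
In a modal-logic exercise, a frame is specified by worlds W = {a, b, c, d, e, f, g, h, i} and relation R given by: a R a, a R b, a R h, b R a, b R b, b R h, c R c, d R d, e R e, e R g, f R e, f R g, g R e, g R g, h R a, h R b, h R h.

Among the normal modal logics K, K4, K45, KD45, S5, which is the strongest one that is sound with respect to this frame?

Transitive (axiom 4): yes — every two-step R-path is closed by a direct edge.
Euclidean (axiom 5): yes — any two successors of a common world are R-related.
Serial (axiom D): no — i has no R-successor.
Reflexive (axiom T): no — f is not related to itself.
So F validates K, K4, K45; KD45 would additionally require R to be serial. The strongest is K45.

K45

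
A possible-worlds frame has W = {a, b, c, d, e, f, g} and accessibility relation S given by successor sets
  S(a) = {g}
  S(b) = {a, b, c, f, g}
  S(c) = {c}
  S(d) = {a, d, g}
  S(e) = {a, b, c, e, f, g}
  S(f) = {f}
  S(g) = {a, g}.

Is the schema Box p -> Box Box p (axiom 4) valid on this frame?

No

Axiom 4 corresponds to the accessibility relation being transitive.
Transitive: no — a S g and g S a, but not a S a.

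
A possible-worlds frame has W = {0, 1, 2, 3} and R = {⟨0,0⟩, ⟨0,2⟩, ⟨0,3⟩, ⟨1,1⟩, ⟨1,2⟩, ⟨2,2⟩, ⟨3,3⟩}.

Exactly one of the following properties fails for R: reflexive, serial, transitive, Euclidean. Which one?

Reflexive: yes — every world is R-related to itself.
Serial: yes — every world has a successor (e.g. 0 R 0).
Transitive: yes — every two-step R-path is closed by a direct edge.
Euclidean: no — 0 R 2 and 0 R 3, but not 2 R 3.
Only Euclidean fails.

Euclidean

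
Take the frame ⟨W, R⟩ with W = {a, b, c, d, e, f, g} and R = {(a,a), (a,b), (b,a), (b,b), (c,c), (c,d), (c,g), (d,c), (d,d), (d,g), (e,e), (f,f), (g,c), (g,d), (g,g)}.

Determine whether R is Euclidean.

Yes

Euclidean: yes — any two successors of a common world are R-related.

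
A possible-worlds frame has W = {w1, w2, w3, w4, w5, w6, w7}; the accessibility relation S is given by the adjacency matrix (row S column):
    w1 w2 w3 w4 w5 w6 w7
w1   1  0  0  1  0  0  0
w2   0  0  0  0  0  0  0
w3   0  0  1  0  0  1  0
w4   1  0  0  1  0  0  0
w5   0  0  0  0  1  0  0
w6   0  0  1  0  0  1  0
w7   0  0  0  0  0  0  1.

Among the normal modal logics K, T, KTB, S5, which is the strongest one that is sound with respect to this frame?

Reflexive (axiom T): no — w2 is not related to itself.
Symmetric (axiom B): yes — every pair in S has its reverse in S.
Euclidean (axiom 5): yes — any two successors of a common world are S-related.
So F validates K; T would additionally require S to be reflexive. The strongest is K.

K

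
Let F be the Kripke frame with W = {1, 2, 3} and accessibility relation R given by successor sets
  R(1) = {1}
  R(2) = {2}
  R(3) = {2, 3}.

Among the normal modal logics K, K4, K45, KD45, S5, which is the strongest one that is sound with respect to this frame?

K4

Transitive (axiom 4): yes — every two-step R-path is closed by a direct edge.
Euclidean (axiom 5): no — 3 R 2 and 3 R 3, but not 2 R 3.
Serial (axiom D): yes — every world has a successor (e.g. 1 R 1).
Reflexive (axiom T): yes — every world is R-related to itself.
So F validates K, K4; K45 would additionally require R to be Euclidean. The strongest is K4.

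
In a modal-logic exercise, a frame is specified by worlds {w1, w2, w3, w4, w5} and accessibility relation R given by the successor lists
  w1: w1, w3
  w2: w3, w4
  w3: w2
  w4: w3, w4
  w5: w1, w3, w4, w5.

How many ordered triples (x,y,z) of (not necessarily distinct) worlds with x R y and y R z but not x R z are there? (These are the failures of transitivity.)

6

Enumerating: (w1,w3,w2), (w2,w3,w2), (w3,w2,w3), (w3,w2,w4), (w4,w3,w2), (w5,w3,w2).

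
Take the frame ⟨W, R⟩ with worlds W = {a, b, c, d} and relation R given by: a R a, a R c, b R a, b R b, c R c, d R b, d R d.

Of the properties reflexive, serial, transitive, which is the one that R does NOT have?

Reflexive: yes — every world is R-related to itself.
Serial: yes — every world has a successor (e.g. a R a).
Transitive: no — b R a and a R c, but not b R c.
Only transitive fails.

transitive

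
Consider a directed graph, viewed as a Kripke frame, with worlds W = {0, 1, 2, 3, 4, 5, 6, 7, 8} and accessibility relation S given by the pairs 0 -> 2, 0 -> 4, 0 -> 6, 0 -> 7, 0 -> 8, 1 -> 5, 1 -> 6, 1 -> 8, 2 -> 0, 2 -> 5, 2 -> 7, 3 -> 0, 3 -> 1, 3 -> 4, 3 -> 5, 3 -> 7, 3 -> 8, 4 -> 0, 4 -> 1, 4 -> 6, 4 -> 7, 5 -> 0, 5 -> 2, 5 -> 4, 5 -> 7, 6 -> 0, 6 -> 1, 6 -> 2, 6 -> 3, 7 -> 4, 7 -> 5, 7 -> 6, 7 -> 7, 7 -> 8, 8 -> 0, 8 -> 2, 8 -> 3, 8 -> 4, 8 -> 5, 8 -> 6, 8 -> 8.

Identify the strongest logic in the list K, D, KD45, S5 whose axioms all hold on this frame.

D

Serial (axiom D): yes — every world has a successor (e.g. 0 S 2).
Euclidean (axiom 5): no — 0 S 2 and 0 S 4, but not 2 S 4.
Transitive (axiom 4): no — 0 S 2 and 2 S 5, but not 0 S 5.
Reflexive (axiom T): no — 0 is not related to itself.
So F validates K, D; KD45 would additionally require S to be Euclidean and transitive. The strongest is D.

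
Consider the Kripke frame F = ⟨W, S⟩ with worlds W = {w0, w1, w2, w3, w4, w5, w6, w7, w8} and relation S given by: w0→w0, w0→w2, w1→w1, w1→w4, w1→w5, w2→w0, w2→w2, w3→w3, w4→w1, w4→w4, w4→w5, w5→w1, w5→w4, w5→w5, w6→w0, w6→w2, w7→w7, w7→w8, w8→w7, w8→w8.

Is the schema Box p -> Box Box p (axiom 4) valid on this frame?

Yes

By correspondence theory, 4 is valid on a frame iff S is transitive.
Transitive: yes — every two-step S-path is closed by a direct edge.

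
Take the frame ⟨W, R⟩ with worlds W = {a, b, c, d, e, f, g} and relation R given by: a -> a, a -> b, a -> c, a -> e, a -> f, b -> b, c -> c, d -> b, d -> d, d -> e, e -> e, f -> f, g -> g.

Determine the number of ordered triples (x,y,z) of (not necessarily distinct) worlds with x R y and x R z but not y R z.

20

Enumerating: (a,b,a), (a,b,c), (a,b,e), (a,b,f), (a,c,a), (a,c,b), (a,c,e), (a,c,f), (a,e,a), (a,e,b), (a,e,c), (a,e,f), … and 8 more.
Total: 20.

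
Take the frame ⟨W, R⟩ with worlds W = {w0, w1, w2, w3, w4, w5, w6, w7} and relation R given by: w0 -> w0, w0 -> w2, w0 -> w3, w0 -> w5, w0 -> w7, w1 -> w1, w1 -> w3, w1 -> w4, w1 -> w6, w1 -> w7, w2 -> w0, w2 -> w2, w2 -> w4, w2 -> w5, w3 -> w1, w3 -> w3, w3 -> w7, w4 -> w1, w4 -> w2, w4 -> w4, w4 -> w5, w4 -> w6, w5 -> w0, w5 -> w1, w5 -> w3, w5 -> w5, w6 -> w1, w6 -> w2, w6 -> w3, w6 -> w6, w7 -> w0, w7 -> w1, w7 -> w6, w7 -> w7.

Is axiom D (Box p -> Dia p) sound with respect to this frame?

Yes

By correspondence theory, D is valid on a frame iff R is serial.
Serial: yes — every world has a successor (e.g. w0 R w0).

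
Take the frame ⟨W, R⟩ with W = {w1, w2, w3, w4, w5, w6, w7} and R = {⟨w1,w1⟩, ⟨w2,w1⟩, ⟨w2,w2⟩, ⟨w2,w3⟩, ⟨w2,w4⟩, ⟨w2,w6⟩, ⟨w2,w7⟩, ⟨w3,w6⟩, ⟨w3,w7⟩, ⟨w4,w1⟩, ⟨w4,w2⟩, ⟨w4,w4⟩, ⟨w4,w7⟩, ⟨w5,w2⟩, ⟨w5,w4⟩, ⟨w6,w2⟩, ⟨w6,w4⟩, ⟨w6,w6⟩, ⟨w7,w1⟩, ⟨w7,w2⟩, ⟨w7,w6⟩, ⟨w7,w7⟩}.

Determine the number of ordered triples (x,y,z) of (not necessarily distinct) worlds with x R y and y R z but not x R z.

21

Enumerating: (w3,w6,w2), (w3,w6,w4), (w3,w7,w1), (w3,w7,w2), (w4,w2,w3), (w4,w2,w6), (w4,w7,w6), (w5,w2,w1), (w5,w2,w3), (w5,w2,w6), (w5,w2,w7), (w5,w4,w1), … and 9 more.
Total: 21.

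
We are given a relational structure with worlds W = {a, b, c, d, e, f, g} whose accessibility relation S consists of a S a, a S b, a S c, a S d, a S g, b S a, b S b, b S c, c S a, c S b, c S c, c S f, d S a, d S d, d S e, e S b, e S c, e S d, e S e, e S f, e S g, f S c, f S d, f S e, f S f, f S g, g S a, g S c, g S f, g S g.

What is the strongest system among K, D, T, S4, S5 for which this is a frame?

T

Serial (axiom D): yes — every world has a successor (e.g. a S a).
Reflexive (axiom T): yes — every world is S-related to itself.
Transitive (axiom 4): no — a S c and c S f, but not a S f.
Euclidean (axiom 5): no — a S b and a S d, but not b S d.
So F validates K, D, T; S4 would additionally require S to be transitive. The strongest is T.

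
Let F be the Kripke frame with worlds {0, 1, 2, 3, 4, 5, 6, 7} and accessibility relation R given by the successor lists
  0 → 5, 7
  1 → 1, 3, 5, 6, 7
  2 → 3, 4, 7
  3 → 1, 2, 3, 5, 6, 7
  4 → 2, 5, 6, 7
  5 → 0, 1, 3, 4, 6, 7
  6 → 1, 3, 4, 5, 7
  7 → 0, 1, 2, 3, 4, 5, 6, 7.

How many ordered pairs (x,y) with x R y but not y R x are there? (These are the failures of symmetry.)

0

R is symmetric; there are no such tuples.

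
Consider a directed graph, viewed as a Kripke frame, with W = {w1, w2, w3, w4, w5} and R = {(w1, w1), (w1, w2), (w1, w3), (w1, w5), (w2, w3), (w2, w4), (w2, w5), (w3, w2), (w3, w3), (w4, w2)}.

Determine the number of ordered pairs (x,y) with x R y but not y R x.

4

Enumerating: (w1,w2), (w1,w3), (w1,w5), (w2,w5).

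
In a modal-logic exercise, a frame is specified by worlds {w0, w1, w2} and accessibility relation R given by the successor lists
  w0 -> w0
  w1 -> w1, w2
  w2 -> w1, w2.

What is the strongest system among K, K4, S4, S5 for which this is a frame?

Transitive (axiom 4): yes — every two-step R-path is closed by a direct edge.
Reflexive (axiom T): yes — every world is R-related to itself.
Euclidean (axiom 5): yes — any two successors of a common world are R-related.
So F validates K, K4, S4, S5. The strongest is S5.

S5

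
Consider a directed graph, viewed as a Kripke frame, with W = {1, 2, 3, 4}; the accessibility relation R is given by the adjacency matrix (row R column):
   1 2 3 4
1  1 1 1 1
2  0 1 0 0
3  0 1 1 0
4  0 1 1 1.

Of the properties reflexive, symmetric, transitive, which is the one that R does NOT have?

symmetric

Reflexive: yes — every world is R-related to itself.
Symmetric: no — 1 R 2 but not 2 R 1.
Transitive: yes — every two-step R-path is closed by a direct edge.
Only symmetric fails.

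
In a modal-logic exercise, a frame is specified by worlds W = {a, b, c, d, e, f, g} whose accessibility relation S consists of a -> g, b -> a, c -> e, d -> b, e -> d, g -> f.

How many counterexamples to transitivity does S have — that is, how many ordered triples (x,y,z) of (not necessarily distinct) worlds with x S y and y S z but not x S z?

Enumerating: (a,g,f), (b,a,g), (c,e,d), (d,b,a), (e,d,b).

5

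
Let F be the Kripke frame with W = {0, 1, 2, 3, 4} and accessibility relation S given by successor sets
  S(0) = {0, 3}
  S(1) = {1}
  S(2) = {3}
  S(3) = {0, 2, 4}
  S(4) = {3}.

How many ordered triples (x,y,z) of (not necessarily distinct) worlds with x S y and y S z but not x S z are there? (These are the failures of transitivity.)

Enumerating: (0,3,2), (0,3,4), (2,3,0), (2,3,2), (2,3,4), (3,0,3), (3,2,3), (3,4,3), (4,3,0), (4,3,2), (4,3,4).

11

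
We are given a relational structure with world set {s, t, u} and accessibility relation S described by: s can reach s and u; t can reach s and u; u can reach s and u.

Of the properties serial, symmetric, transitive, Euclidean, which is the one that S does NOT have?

symmetric

Serial: yes — every world has a successor (e.g. s S s).
Symmetric: no — t S s but not s S t.
Transitive: yes — every two-step S-path is closed by a direct edge.
Euclidean: yes — any two successors of a common world are S-related.
Only symmetric fails.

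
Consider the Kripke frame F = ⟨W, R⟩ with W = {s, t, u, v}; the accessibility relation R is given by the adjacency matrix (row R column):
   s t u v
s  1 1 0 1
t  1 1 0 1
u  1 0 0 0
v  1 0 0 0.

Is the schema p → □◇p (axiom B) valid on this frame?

By correspondence theory, B is valid on a frame iff R is symmetric.
Symmetric: no — t R v but not v R t.

No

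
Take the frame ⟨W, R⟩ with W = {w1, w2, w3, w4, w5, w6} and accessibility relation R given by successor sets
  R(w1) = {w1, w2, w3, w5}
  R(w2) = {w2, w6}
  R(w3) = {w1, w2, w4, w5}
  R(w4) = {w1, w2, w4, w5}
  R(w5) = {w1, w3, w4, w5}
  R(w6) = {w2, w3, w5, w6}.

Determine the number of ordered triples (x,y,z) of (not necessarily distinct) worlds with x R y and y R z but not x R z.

Enumerating: (w1,w2,w6), (w1,w3,w4), (w1,w5,w4), (w2,w6,w3), (w2,w6,w5), (w3,w1,w3), (w3,w2,w6), (w3,w5,w3), (w4,w1,w3), (w4,w2,w6), (w4,w5,w3), (w5,w1,w2), (w5,w3,w2), (w5,w4,w2), (w6,w3,w1), (w6,w3,w4), (w6,w5,w1), (w6,w5,w4).

18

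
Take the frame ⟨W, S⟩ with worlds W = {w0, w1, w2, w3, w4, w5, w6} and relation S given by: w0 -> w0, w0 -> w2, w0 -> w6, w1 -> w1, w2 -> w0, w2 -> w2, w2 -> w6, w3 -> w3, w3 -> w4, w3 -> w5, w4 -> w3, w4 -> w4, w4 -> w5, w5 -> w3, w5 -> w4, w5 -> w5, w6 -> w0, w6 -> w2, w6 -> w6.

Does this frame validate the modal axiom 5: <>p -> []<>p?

Yes

Axiom 5 corresponds to the accessibility relation being Euclidean.
Euclidean: yes — any two successors of a common world are S-related.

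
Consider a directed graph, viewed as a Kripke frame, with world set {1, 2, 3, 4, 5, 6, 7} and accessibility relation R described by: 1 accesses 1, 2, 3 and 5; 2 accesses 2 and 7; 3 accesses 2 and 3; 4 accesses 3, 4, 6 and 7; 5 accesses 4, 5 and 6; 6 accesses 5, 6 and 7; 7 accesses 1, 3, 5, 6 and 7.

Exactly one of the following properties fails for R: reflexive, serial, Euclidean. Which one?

Euclidean

Reflexive: yes — every world is R-related to itself.
Serial: yes — every world has a successor (e.g. 1 R 1).
Euclidean: no — 1 R 2 and 1 R 3, but not 2 R 3.
Only Euclidean fails.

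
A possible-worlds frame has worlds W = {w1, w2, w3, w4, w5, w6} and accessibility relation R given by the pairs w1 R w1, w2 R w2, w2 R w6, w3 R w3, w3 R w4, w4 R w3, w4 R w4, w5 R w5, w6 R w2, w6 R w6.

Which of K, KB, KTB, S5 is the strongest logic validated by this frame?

Symmetric (axiom B): yes — every pair in R has its reverse in R.
Reflexive (axiom T): yes — every world is R-related to itself.
Euclidean (axiom 5): yes — any two successors of a common world are R-related.
So F validates K, KB, KTB, S5. The strongest is S5.

S5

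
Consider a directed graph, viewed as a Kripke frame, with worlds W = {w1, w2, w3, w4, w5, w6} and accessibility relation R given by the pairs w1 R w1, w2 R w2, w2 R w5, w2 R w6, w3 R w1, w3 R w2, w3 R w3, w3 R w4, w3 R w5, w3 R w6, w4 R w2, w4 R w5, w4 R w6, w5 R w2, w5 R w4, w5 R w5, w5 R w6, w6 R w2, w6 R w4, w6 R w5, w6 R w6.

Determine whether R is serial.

Yes

Serial: yes — every world has a successor (e.g. w1 R w1).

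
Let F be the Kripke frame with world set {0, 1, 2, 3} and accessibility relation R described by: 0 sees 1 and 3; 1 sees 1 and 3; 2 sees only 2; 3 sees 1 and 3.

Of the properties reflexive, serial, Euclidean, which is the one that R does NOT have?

reflexive

Reflexive: no — 0 is not related to itself.
Serial: yes — every world has a successor (e.g. 0 R 1).
Euclidean: yes — any two successors of a common world are R-related.
Only reflexive fails.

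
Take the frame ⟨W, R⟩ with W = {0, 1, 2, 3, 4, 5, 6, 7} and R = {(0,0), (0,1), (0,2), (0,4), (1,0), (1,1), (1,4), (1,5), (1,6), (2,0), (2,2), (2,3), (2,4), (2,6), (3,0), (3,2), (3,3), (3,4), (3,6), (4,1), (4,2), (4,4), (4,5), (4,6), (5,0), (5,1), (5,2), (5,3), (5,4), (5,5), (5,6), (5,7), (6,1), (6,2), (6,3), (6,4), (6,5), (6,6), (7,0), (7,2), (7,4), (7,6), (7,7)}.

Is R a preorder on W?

No

Reflexive: yes — every world is R-related to itself.
Transitive: no — 0 R 1 and 1 R 5, but not 0 R 5.
So R is not a preorder.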